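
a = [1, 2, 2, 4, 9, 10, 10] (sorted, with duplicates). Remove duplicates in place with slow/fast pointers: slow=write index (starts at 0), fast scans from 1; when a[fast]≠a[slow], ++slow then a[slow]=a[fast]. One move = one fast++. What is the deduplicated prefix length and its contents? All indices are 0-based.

slow=0 fast=1: a[fast]=2≠a[slow]=1 write a[1]=2, slow++,fast++
slow=1 fast=2: a[fast]=2=a[slow] dup, fast++
slow=1 fast=3: a[fast]=4≠a[slow]=2 write a[2]=4, slow++,fast++
slow=2 fast=4: a[fast]=9≠a[slow]=4 write a[3]=9, slow++,fast++
slow=3 fast=5: a[fast]=10≠a[slow]=9 write a[4]=10, slow++,fast++
slow=4 fast=6: a[fast]=10=a[slow] dup, fast++

length 5; prefix = [1, 2, 4, 9, 10]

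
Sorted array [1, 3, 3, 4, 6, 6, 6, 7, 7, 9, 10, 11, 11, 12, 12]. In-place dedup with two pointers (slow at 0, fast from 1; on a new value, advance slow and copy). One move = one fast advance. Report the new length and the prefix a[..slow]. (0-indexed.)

slow=0 fast=1: a[fast]=3≠a[slow]=1 write a[1]=3, slow++,fast++
slow=1 fast=2: a[fast]=3=a[slow] dup, fast++
slow=1 fast=3: a[fast]=4≠a[slow]=3 write a[2]=4, slow++,fast++
slow=2 fast=4: a[fast]=6≠a[slow]=4 write a[3]=6, slow++,fast++
slow=3 fast=5: a[fast]=6=a[slow] dup, fast++
slow=3 fast=6: a[fast]=6=a[slow] dup, fast++
slow=3 fast=7: a[fast]=7≠a[slow]=6 write a[4]=7, slow++,fast++
slow=4 fast=8: a[fast]=7=a[slow] dup, fast++
slow=4 fast=9: a[fast]=9≠a[slow]=7 write a[5]=9, slow++,fast++
slow=5 fast=10: a[fast]=10≠a[slow]=9 write a[6]=10, slow++,fast++
slow=6 fast=11: a[fast]=11≠a[slow]=10 write a[7]=11, slow++,fast++
slow=7 fast=12: a[fast]=11=a[slow] dup, fast++
slow=7 fast=13: a[fast]=12≠a[slow]=11 write a[8]=12, slow++,fast++
slow=8 fast=14: a[fast]=12=a[slow] dup, fast++

length 9; prefix = [1, 3, 4, 6, 7, 9, 10, 11, 12]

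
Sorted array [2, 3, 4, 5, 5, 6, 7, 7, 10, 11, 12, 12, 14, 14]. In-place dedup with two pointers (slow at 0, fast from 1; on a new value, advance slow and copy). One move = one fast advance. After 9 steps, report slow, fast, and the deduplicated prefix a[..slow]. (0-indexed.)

slow=0 fast=1: a[fast]=3≠a[slow]=2 write a[1]=3, slow++,fast++
slow=1 fast=2: a[fast]=4≠a[slow]=3 write a[2]=4, slow++,fast++
slow=2 fast=3: a[fast]=5≠a[slow]=4 write a[3]=5, slow++,fast++
slow=3 fast=4: a[fast]=5=a[slow] dup, fast++
slow=3 fast=5: a[fast]=6≠a[slow]=5 write a[4]=6, slow++,fast++
slow=4 fast=6: a[fast]=7≠a[slow]=6 write a[5]=7, slow++,fast++
slow=5 fast=7: a[fast]=7=a[slow] dup, fast++
slow=5 fast=8: a[fast]=10≠a[slow]=7 write a[6]=10, slow++,fast++
slow=6 fast=9: a[fast]=11≠a[slow]=10 write a[7]=11, slow++,fast++

slow=7, fast=10, prefix=[2, 3, 4, 5, 6, 7, 10, 11]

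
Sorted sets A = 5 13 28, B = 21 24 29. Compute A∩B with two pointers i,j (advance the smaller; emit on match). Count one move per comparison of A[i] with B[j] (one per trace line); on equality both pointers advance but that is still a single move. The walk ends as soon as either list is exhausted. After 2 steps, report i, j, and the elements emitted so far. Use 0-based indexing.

[i=0,j=0] 5<21 → i++
[i=1,j=0] 13<21 → i++

i=2, j=0, emitted=[]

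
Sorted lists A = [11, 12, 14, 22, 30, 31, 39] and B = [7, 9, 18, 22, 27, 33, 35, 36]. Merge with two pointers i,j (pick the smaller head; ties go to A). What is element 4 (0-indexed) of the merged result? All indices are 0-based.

i=0 j=0: A[i]=11>B[j]=7 take 7, j++
i=0 j=1: A[i]=11>B[j]=9 take 9, j++
i=0 j=2: A[i]=11<=B[j]=18 take 11, i++
i=1 j=2: A[i]=12<=B[j]=18 take 12, i++
i=2 j=2: A[i]=14<=B[j]=18 take 14, i++
i=3 j=2: A[i]=22>B[j]=18 take 18, j++
i=3 j=3: A[i]=22<=B[j]=22 take 22, i++
i=4 j=3: A[i]=30>B[j]=22 take 22, j++
i=4 j=4: A[i]=30>B[j]=27 take 27, j++
i=4 j=5: A[i]=30<=B[j]=33 take 30, i++
i=5 j=5: A[i]=31<=B[j]=33 take 31, i++
i=6 j=5: A[i]=39>B[j]=33 take 33, j++
i=6 j=6: A[i]=39>B[j]=35 take 35, j++
i=6 j=7: A[i]=39>B[j]=36 take 36, j++
i=6 j=8: B done, take A[i]=39, i++

merged[4] = 14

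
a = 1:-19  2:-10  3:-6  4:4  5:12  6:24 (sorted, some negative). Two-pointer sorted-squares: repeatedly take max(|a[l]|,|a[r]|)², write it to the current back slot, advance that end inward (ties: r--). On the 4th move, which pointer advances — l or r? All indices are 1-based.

l

[1,6] |-19|<=|24| out[6]=576 → r--
[1,5] |-19|>|12| out[5]=361 → l++
[2,5] |-10|<=|12| out[4]=144 → r--
[2,4] |-10|>|4| out[3]=100 → l++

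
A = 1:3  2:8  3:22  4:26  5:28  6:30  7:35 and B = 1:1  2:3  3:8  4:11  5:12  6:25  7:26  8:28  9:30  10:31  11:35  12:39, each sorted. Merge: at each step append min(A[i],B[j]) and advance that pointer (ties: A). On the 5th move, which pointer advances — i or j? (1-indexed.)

j

[i=1,j=1] A[i]=3>B[j]=1 take 1 → j++
[i=1,j=2] A[i]=3<=B[j]=3 take 3 → i++
[i=2,j=2] A[i]=8>B[j]=3 take 3 → j++
[i=2,j=3] A[i]=8<=B[j]=8 take 8 → i++
[i=3,j=3] A[i]=22>B[j]=8 take 8 → j++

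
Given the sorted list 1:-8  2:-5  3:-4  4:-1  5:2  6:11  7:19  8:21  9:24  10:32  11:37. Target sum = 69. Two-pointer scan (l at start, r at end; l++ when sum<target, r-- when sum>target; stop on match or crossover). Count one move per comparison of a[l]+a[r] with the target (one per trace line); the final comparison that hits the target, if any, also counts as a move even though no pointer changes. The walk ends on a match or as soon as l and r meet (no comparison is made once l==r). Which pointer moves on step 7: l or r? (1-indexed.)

[1,11] -8+37=29 <69 → l++
[2,11] -5+37=32 <69 → l++
[3,11] -4+37=33 <69 → l++
[4,11] -1+37=36 <69 → l++
[5,11] 2+37=39 <69 → l++
[6,11] 11+37=48 <69 → l++
[7,11] 19+37=56 <69 → l++

l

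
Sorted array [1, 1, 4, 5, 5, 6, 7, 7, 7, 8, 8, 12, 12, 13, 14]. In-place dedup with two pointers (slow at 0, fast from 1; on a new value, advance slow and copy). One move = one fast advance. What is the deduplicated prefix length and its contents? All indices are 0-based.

length 9; prefix = [1, 4, 5, 6, 7, 8, 12, 13, 14]

slow=0 fast=1: a[fast]=1=a[slow] dup, fast++
slow=0 fast=2: a[fast]=4≠a[slow]=1 write a[1]=4, slow++,fast++
slow=1 fast=3: a[fast]=5≠a[slow]=4 write a[2]=5, slow++,fast++
slow=2 fast=4: a[fast]=5=a[slow] dup, fast++
slow=2 fast=5: a[fast]=6≠a[slow]=5 write a[3]=6, slow++,fast++
slow=3 fast=6: a[fast]=7≠a[slow]=6 write a[4]=7, slow++,fast++
slow=4 fast=7: a[fast]=7=a[slow] dup, fast++
slow=4 fast=8: a[fast]=7=a[slow] dup, fast++
slow=4 fast=9: a[fast]=8≠a[slow]=7 write a[5]=8, slow++,fast++
slow=5 fast=10: a[fast]=8=a[slow] dup, fast++
slow=5 fast=11: a[fast]=12≠a[slow]=8 write a[6]=12, slow++,fast++
slow=6 fast=12: a[fast]=12=a[slow] dup, fast++
slow=6 fast=13: a[fast]=13≠a[slow]=12 write a[7]=13, slow++,fast++
slow=7 fast=14: a[fast]=14≠a[slow]=13 write a[8]=14, slow++,fast++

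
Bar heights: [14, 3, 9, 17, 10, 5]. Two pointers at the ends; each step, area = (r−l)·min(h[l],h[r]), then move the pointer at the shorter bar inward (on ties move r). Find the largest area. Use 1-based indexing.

max area = 42

l=1 r=6: min(14,5)*5=25 best=25 *, r--
l=1 r=5: min(14,10)*4=40 best=40 *, r--
l=1 r=4: min(14,17)*3=42 best=42 *, l++
l=2 r=4: min(3,17)*2=6 best=42, l++
l=3 r=4: min(9,17)*1=9 best=42, l++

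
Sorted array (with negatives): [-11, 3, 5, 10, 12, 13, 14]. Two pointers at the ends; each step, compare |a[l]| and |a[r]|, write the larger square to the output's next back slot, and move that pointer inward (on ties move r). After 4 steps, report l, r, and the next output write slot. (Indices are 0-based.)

[0,6] |-11|<=|14| out[6]=196 → r--
[0,5] |-11|<=|13| out[5]=169 → r--
[0,4] |-11|<=|12| out[4]=144 → r--
[0,3] |-11|>|10| out[3]=121 → l++

l=1, r=3, next write slot=2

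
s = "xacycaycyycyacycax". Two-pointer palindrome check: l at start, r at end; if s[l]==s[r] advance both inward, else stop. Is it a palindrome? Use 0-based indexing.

palindrome

[0,17] 'x'=='x' → l++,r--
[1,16] 'a'=='a' → l++,r--
[2,15] 'c'=='c' → l++,r--
[3,14] 'y'=='y' → l++,r--
[4,13] 'c'=='c' → l++,r--
[5,12] 'a'=='a' → l++,r--
[6,11] 'y'=='y' → l++,r--
[7,10] 'c'=='c' → l++,r--
[8,9] 'y'=='y' → l++,r--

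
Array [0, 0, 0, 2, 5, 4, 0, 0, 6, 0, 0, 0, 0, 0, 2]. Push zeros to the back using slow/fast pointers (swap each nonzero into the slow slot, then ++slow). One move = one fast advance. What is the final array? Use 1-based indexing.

slow=1 fast=1: a[fast]=0, fast++
slow=1 fast=2: a[fast]=0, fast++
slow=1 fast=3: a[fast]=0, fast++
slow=1 fast=4: a[fast]=2≠0 swap→a[1]=2, slow++,fast++
slow=2 fast=5: a[fast]=5≠0 swap→a[2]=5, slow++,fast++
slow=3 fast=6: a[fast]=4≠0 swap→a[3]=4, slow++,fast++
slow=4 fast=7: a[fast]=0, fast++
slow=4 fast=8: a[fast]=0, fast++
slow=4 fast=9: a[fast]=6≠0 swap→a[4]=6, slow++,fast++
slow=5 fast=10: a[fast]=0, fast++
slow=5 fast=11: a[fast]=0, fast++
slow=5 fast=12: a[fast]=0, fast++
slow=5 fast=13: a[fast]=0, fast++
slow=5 fast=14: a[fast]=0, fast++
slow=5 fast=15: a[fast]=2≠0 swap→a[5]=2, slow++,fast++

[2, 5, 4, 6, 2, 0, 0, 0, 0, 0, 0, 0, 0, 0, 0]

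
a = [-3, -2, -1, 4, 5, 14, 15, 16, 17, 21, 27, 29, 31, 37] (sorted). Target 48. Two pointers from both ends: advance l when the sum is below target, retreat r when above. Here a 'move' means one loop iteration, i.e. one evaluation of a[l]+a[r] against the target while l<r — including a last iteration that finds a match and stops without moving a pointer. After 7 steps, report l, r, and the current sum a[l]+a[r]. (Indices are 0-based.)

l=6, r=12, sum=46

l=0 r=13: -3+37=34 <48, l++
l=1 r=13: -2+37=35 <48, l++
l=2 r=13: -1+37=36 <48, l++
l=3 r=13: 4+37=41 <48, l++
l=4 r=13: 5+37=42 <48, l++
l=5 r=13: 14+37=51 >48, r--
l=5 r=12: 14+31=45 <48, l++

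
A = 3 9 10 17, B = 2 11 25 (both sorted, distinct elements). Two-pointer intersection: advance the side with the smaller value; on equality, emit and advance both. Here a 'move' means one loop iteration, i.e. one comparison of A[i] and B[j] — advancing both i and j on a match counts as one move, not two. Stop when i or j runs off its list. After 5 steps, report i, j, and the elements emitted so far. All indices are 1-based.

i=4, j=3, emitted=[]

[i=1,j=1] 3>2 → j++
[i=1,j=2] 3<11 → i++
[i=2,j=2] 9<11 → i++
[i=3,j=2] 10<11 → i++
[i=4,j=2] 17>11 → j++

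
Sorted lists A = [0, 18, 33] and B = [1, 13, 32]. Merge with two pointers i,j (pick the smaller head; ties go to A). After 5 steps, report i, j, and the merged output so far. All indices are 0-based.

[i=0,j=0] A[i]=0<=B[j]=1 take 0 → i++
[i=1,j=0] A[i]=18>B[j]=1 take 1 → j++
[i=1,j=1] A[i]=18>B[j]=13 take 13 → j++
[i=1,j=2] A[i]=18<=B[j]=32 take 18 → i++
[i=2,j=2] A[i]=33>B[j]=32 take 32 → j++

i=2, j=3, merged so far=[0, 1, 13, 18, 32]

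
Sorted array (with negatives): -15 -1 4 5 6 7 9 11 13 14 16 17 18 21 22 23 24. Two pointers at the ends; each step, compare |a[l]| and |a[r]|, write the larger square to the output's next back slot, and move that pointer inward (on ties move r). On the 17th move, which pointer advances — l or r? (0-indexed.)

r

l=0 r=16: |-15|<=|24| out[16]=576, r--
l=0 r=15: |-15|<=|23| out[15]=529, r--
l=0 r=14: |-15|<=|22| out[14]=484, r--
l=0 r=13: |-15|<=|21| out[13]=441, r--
l=0 r=12: |-15|<=|18| out[12]=324, r--
l=0 r=11: |-15|<=|17| out[11]=289, r--
l=0 r=10: |-15|<=|16| out[10]=256, r--
l=0 r=9: |-15|>|14| out[9]=225, l++
l=1 r=9: |-1|<=|14| out[8]=196, r--
l=1 r=8: |-1|<=|13| out[7]=169, r--
l=1 r=7: |-1|<=|11| out[6]=121, r--
l=1 r=6: |-1|<=|9| out[5]=81, r--
l=1 r=5: |-1|<=|7| out[4]=49, r--
l=1 r=4: |-1|<=|6| out[3]=36, r--
l=1 r=3: |-1|<=|5| out[2]=25, r--
l=1 r=2: |-1|<=|4| out[1]=16, r--
l=1 r=1: |-1|<=|-1| out[0]=1, r--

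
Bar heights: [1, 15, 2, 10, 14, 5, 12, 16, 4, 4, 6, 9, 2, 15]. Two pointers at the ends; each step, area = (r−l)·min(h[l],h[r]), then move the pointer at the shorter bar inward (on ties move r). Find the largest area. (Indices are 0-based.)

max area = 180

l=0 r=13: min(1,15)*13=13 best=13 *, l++
l=1 r=13: min(15,15)*12=180 best=180 *, r--
l=1 r=12: min(15,2)*11=22 best=180, r--
l=1 r=11: min(15,9)*10=90 best=180, r--
l=1 r=10: min(15,6)*9=54 best=180, r--
l=1 r=9: min(15,4)*8=32 best=180, r--
l=1 r=8: min(15,4)*7=28 best=180, r--
l=1 r=7: min(15,16)*6=90 best=180, l++
l=2 r=7: min(2,16)*5=10 best=180, l++
l=3 r=7: min(10,16)*4=40 best=180, l++
l=4 r=7: min(14,16)*3=42 best=180, l++
l=5 r=7: min(5,16)*2=10 best=180, l++
l=6 r=7: min(12,16)*1=12 best=180, l++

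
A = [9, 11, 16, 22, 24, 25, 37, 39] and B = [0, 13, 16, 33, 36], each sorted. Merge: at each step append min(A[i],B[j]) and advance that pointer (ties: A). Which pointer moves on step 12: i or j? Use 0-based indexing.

i

i=0 j=0: A[i]=9>B[j]=0 take 0, j++
i=0 j=1: A[i]=9<=B[j]=13 take 9, i++
i=1 j=1: A[i]=11<=B[j]=13 take 11, i++
i=2 j=1: A[i]=16>B[j]=13 take 13, j++
i=2 j=2: A[i]=16<=B[j]=16 take 16, i++
i=3 j=2: A[i]=22>B[j]=16 take 16, j++
i=3 j=3: A[i]=22<=B[j]=33 take 22, i++
i=4 j=3: A[i]=24<=B[j]=33 take 24, i++
i=5 j=3: A[i]=25<=B[j]=33 take 25, i++
i=6 j=3: A[i]=37>B[j]=33 take 33, j++
i=6 j=4: A[i]=37>B[j]=36 take 36, j++
i=6 j=5: B done, take A[i]=37, i++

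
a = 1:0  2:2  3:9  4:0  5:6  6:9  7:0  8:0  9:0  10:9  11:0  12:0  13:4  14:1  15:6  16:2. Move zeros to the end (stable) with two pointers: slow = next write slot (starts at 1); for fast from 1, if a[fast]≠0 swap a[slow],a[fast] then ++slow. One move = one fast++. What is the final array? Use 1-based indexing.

[2, 9, 6, 9, 9, 4, 1, 6, 2, 0, 0, 0, 0, 0, 0, 0]

(s=1,f=1) a[fast]=0 → fast++
(s=1,f=2) a[fast]=2≠0 swap→a[1]=2 → slow++,fast++
(s=2,f=3) a[fast]=9≠0 swap→a[2]=9 → slow++,fast++
(s=3,f=4) a[fast]=0 → fast++
(s=3,f=5) a[fast]=6≠0 swap→a[3]=6 → slow++,fast++
(s=4,f=6) a[fast]=9≠0 swap→a[4]=9 → slow++,fast++
(s=5,f=7) a[fast]=0 → fast++
(s=5,f=8) a[fast]=0 → fast++
(s=5,f=9) a[fast]=0 → fast++
(s=5,f=10) a[fast]=9≠0 swap→a[5]=9 → slow++,fast++
(s=6,f=11) a[fast]=0 → fast++
(s=6,f=12) a[fast]=0 → fast++
(s=6,f=13) a[fast]=4≠0 swap→a[6]=4 → slow++,fast++
(s=7,f=14) a[fast]=1≠0 swap→a[7]=1 → slow++,fast++
(s=8,f=15) a[fast]=6≠0 swap→a[8]=6 → slow++,fast++
(s=9,f=16) a[fast]=2≠0 swap→a[9]=2 → slow++,fast++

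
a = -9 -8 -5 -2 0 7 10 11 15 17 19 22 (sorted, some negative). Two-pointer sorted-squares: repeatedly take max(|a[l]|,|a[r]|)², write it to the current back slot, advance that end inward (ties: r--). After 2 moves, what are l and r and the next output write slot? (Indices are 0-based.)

l=0, r=9, next write slot=9

[0,11] |-9|<=|22| out[11]=484 → r--
[0,10] |-9|<=|19| out[10]=361 → r--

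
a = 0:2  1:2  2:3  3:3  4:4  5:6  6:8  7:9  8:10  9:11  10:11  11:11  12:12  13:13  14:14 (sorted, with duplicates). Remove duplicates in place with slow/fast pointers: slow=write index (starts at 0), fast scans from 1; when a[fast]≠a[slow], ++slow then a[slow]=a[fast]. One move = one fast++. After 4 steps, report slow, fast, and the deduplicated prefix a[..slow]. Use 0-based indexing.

(s=0,f=1) a[fast]=2=a[slow] dup → fast++
(s=0,f=2) a[fast]=3≠a[slow]=2 write a[1]=3 → slow++,fast++
(s=1,f=3) a[fast]=3=a[slow] dup → fast++
(s=1,f=4) a[fast]=4≠a[slow]=3 write a[2]=4 → slow++,fast++

slow=2, fast=5, prefix=[2, 3, 4]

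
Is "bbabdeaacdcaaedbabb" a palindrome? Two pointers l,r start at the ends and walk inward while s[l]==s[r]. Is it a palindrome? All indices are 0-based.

l=0 r=18: 'b'=='b', l++,r--
l=1 r=17: 'b'=='b', l++,r--
l=2 r=16: 'a'=='a', l++,r--
l=3 r=15: 'b'=='b', l++,r--
l=4 r=14: 'd'=='d', l++,r--
l=5 r=13: 'e'=='e', l++,r--
l=6 r=12: 'a'=='a', l++,r--
l=7 r=11: 'a'=='a', l++,r--
l=8 r=10: 'c'=='c', l++,r--

palindrome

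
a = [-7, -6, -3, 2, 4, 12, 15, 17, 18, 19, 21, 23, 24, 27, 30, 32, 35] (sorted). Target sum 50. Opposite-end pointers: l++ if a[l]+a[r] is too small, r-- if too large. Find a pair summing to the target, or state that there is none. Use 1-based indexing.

l=1 r=17: -7+35=28 <50, l++
l=2 r=17: -6+35=29 <50, l++
l=3 r=17: -3+35=32 <50, l++
l=4 r=17: 2+35=37 <50, l++
l=5 r=17: 4+35=39 <50, l++
l=6 r=17: 12+35=47 <50, l++
l=7 r=17: 15+35=50, found

(15, 35)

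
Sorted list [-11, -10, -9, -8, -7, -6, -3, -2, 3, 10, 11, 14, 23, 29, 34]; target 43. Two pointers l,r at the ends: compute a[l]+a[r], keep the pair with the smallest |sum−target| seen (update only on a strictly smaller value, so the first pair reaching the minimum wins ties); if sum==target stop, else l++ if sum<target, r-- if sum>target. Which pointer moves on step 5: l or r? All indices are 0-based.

l=0 r=14: -11+34=23 d=20 *, l++
l=1 r=14: -10+34=24 d=19 *, l++
l=2 r=14: -9+34=25 d=18 *, l++
l=3 r=14: -8+34=26 d=17 *, l++
l=4 r=14: -7+34=27 d=16 *, l++

l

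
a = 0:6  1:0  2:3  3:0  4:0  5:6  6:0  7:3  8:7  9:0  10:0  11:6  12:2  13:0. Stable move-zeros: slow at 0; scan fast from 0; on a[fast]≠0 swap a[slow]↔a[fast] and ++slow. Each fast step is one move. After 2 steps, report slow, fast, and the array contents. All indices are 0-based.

slow=1, fast=2, a=[6, 0, 3, 0, 0, 6, 0, 3, 7, 0, 0, 6, 2, 0]

(s=0,f=0) a[fast]=6≠0 swap→a[0]=6 → slow++,fast++
(s=1,f=1) a[fast]=0 → fast++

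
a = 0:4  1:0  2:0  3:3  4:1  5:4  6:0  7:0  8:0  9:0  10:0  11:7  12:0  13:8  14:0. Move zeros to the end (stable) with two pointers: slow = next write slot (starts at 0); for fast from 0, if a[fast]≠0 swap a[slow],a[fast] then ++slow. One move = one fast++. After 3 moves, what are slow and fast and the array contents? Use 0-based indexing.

slow=0 fast=0: a[fast]=4≠0 swap→a[0]=4, slow++,fast++
slow=1 fast=1: a[fast]=0, fast++
slow=1 fast=2: a[fast]=0, fast++

slow=1, fast=3, a=[4, 0, 0, 3, 1, 4, 0, 0, 0, 0, 0, 7, 0, 8, 0]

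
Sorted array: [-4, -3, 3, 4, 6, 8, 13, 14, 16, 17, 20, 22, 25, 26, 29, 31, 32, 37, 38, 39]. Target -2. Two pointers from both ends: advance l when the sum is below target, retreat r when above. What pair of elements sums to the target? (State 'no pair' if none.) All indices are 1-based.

no pair

[1,20] -4+39=35 >-2 → r--
[1,19] -4+38=34 >-2 → r--
[1,18] -4+37=33 >-2 → r--
[1,17] -4+32=28 >-2 → r--
[1,16] -4+31=27 >-2 → r--
[1,15] -4+29=25 >-2 → r--
[1,14] -4+26=22 >-2 → r--
[1,13] -4+25=21 >-2 → r--
[1,12] -4+22=18 >-2 → r--
[1,11] -4+20=16 >-2 → r--
[1,10] -4+17=13 >-2 → r--
[1,9] -4+16=12 >-2 → r--
[1,8] -4+14=10 >-2 → r--
[1,7] -4+13=9 >-2 → r--
[1,6] -4+8=4 >-2 → r--
[1,5] -4+6=2 >-2 → r--
[1,4] -4+4=0 >-2 → r--
[1,3] -4+3=-1 >-2 → r--
[1,2] -4+-3=-7 <-2 → l++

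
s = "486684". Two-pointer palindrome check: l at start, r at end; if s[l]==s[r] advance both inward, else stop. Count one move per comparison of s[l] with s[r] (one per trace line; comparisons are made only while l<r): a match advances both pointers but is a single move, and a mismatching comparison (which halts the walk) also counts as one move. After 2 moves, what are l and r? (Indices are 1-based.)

l=1 r=6: '4'=='4', l++,r--
l=2 r=5: '8'=='8', l++,r--

l=3, r=4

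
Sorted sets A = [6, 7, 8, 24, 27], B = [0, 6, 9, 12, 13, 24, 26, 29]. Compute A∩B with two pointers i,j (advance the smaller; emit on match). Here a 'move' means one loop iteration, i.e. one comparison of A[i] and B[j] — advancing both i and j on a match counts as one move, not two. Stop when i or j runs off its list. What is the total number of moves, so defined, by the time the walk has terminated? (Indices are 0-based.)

[i=0,j=0] 6>0 → j++
[i=0,j=1] 6==6 emit → i++,j++
[i=1,j=2] 7<9 → i++
[i=2,j=2] 8<9 → i++
[i=3,j=2] 24>9 → j++
[i=3,j=3] 24>12 → j++
[i=3,j=4] 24>13 → j++
[i=3,j=5] 24==24 emit → i++,j++
[i=4,j=6] 27>26 → j++
[i=4,j=7] 27<29 → i++

10 moves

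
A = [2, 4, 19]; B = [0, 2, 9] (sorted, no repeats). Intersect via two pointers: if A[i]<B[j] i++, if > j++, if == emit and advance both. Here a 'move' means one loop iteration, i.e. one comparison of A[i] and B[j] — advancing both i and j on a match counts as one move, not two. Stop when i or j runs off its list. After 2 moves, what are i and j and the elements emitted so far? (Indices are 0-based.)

i=0 j=0: 2>0, j++
i=0 j=1: 2==2 emit, i++,j++

i=1, j=2, emitted=[2]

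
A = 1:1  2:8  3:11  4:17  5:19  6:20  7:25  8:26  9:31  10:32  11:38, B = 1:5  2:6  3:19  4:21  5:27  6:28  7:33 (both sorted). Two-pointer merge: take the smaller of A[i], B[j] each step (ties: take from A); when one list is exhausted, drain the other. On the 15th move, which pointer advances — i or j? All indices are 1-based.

i=1 j=1: A[i]=1<=B[j]=5 take 1, i++
i=2 j=1: A[i]=8>B[j]=5 take 5, j++
i=2 j=2: A[i]=8>B[j]=6 take 6, j++
i=2 j=3: A[i]=8<=B[j]=19 take 8, i++
i=3 j=3: A[i]=11<=B[j]=19 take 11, i++
i=4 j=3: A[i]=17<=B[j]=19 take 17, i++
i=5 j=3: A[i]=19<=B[j]=19 take 19, i++
i=6 j=3: A[i]=20>B[j]=19 take 19, j++
i=6 j=4: A[i]=20<=B[j]=21 take 20, i++
i=7 j=4: A[i]=25>B[j]=21 take 21, j++
i=7 j=5: A[i]=25<=B[j]=27 take 25, i++
i=8 j=5: A[i]=26<=B[j]=27 take 26, i++
i=9 j=5: A[i]=31>B[j]=27 take 27, j++
i=9 j=6: A[i]=31>B[j]=28 take 28, j++
i=9 j=7: A[i]=31<=B[j]=33 take 31, i++

i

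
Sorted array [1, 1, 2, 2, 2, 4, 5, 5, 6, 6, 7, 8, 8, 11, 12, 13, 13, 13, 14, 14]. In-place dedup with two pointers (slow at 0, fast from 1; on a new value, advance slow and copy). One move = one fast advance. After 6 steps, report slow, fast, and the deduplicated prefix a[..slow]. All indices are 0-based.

slow=0 fast=1: a[fast]=1=a[slow] dup, fast++
slow=0 fast=2: a[fast]=2≠a[slow]=1 write a[1]=2, slow++,fast++
slow=1 fast=3: a[fast]=2=a[slow] dup, fast++
slow=1 fast=4: a[fast]=2=a[slow] dup, fast++
slow=1 fast=5: a[fast]=4≠a[slow]=2 write a[2]=4, slow++,fast++
slow=2 fast=6: a[fast]=5≠a[slow]=4 write a[3]=5, slow++,fast++

slow=3, fast=7, prefix=[1, 2, 4, 5]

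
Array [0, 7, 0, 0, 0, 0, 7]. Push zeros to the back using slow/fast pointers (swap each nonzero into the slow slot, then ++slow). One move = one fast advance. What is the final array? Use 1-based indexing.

slow=1 fast=1: a[fast]=0, fast++
slow=1 fast=2: a[fast]=7≠0 swap→a[1]=7, slow++,fast++
slow=2 fast=3: a[fast]=0, fast++
slow=2 fast=4: a[fast]=0, fast++
slow=2 fast=5: a[fast]=0, fast++
slow=2 fast=6: a[fast]=0, fast++
slow=2 fast=7: a[fast]=7≠0 swap→a[2]=7, slow++,fast++

[7, 7, 0, 0, 0, 0, 0]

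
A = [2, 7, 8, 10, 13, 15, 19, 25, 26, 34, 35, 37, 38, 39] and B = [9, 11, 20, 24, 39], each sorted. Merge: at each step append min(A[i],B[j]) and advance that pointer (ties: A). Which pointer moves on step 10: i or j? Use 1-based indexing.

i=1 j=1: A[i]=2<=B[j]=9 take 2, i++
i=2 j=1: A[i]=7<=B[j]=9 take 7, i++
i=3 j=1: A[i]=8<=B[j]=9 take 8, i++
i=4 j=1: A[i]=10>B[j]=9 take 9, j++
i=4 j=2: A[i]=10<=B[j]=11 take 10, i++
i=5 j=2: A[i]=13>B[j]=11 take 11, j++
i=5 j=3: A[i]=13<=B[j]=20 take 13, i++
i=6 j=3: A[i]=15<=B[j]=20 take 15, i++
i=7 j=3: A[i]=19<=B[j]=20 take 19, i++
i=8 j=3: A[i]=25>B[j]=20 take 20, j++

j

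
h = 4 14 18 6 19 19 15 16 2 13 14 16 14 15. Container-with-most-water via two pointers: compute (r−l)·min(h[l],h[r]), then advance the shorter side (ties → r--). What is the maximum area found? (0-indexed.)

l=0 r=13: min(4,15)*13=52 best=52 *, l++
l=1 r=13: min(14,15)*12=168 best=168 *, l++
l=2 r=13: min(18,15)*11=165 best=168, r--
l=2 r=12: min(18,14)*10=140 best=168, r--
l=2 r=11: min(18,16)*9=144 best=168, r--
l=2 r=10: min(18,14)*8=112 best=168, r--
l=2 r=9: min(18,13)*7=91 best=168, r--
l=2 r=8: min(18,2)*6=12 best=168, r--
l=2 r=7: min(18,16)*5=80 best=168, r--
l=2 r=6: min(18,15)*4=60 best=168, r--
l=2 r=5: min(18,19)*3=54 best=168, l++
l=3 r=5: min(6,19)*2=12 best=168, l++
l=4 r=5: min(19,19)*1=19 best=168, r--

max area = 168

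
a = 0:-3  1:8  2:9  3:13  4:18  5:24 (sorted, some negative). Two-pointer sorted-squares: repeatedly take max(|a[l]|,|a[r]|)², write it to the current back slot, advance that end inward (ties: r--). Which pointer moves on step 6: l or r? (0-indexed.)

[0,5] |-3|<=|24| out[5]=576 → r--
[0,4] |-3|<=|18| out[4]=324 → r--
[0,3] |-3|<=|13| out[3]=169 → r--
[0,2] |-3|<=|9| out[2]=81 → r--
[0,1] |-3|<=|8| out[1]=64 → r--
[0,0] |-3|<=|-3| out[0]=9 → r--

r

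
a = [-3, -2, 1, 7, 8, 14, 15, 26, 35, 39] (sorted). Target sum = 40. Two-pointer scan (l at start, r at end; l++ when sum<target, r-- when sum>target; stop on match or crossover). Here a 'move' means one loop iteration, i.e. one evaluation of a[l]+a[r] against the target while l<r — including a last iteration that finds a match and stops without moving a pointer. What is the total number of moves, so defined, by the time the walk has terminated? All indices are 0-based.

3 moves

l=0 r=9: -3+39=36 <40, l++
l=1 r=9: -2+39=37 <40, l++
l=2 r=9: 1+39=40, found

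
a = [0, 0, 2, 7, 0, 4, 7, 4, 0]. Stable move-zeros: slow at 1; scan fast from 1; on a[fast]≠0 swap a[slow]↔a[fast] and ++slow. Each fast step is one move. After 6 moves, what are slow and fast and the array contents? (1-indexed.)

slow=1 fast=1: a[fast]=0, fast++
slow=1 fast=2: a[fast]=0, fast++
slow=1 fast=3: a[fast]=2≠0 swap→a[1]=2, slow++,fast++
slow=2 fast=4: a[fast]=7≠0 swap→a[2]=7, slow++,fast++
slow=3 fast=5: a[fast]=0, fast++
slow=3 fast=6: a[fast]=4≠0 swap→a[3]=4, slow++,fast++

slow=4, fast=7, a=[2, 7, 4, 0, 0, 0, 7, 4, 0]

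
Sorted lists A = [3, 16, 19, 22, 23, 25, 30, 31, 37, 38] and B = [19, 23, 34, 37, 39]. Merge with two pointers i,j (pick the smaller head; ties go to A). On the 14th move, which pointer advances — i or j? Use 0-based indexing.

i=0 j=0: A[i]=3<=B[j]=19 take 3, i++
i=1 j=0: A[i]=16<=B[j]=19 take 16, i++
i=2 j=0: A[i]=19<=B[j]=19 take 19, i++
i=3 j=0: A[i]=22>B[j]=19 take 19, j++
i=3 j=1: A[i]=22<=B[j]=23 take 22, i++
i=4 j=1: A[i]=23<=B[j]=23 take 23, i++
i=5 j=1: A[i]=25>B[j]=23 take 23, j++
i=5 j=2: A[i]=25<=B[j]=34 take 25, i++
i=6 j=2: A[i]=30<=B[j]=34 take 30, i++
i=7 j=2: A[i]=31<=B[j]=34 take 31, i++
i=8 j=2: A[i]=37>B[j]=34 take 34, j++
i=8 j=3: A[i]=37<=B[j]=37 take 37, i++
i=9 j=3: A[i]=38>B[j]=37 take 37, j++
i=9 j=4: A[i]=38<=B[j]=39 take 38, i++

i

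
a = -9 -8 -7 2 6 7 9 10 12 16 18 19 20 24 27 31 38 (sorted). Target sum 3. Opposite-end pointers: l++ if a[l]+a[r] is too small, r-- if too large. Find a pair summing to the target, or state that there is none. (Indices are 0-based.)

l=0 r=16: -9+38=29 >3, r--
l=0 r=15: -9+31=22 >3, r--
l=0 r=14: -9+27=18 >3, r--
l=0 r=13: -9+24=15 >3, r--
l=0 r=12: -9+20=11 >3, r--
l=0 r=11: -9+19=10 >3, r--
l=0 r=10: -9+18=9 >3, r--
l=0 r=9: -9+16=7 >3, r--
l=0 r=8: -9+12=3, found

(-9, 12)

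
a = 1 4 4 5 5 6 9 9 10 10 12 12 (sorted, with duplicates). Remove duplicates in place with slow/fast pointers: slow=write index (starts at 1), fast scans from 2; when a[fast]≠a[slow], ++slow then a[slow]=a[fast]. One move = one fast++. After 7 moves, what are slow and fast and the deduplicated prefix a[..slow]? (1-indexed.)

(s=1,f=2) a[fast]=4≠a[slow]=1 write a[2]=4 → slow++,fast++
(s=2,f=3) a[fast]=4=a[slow] dup → fast++
(s=2,f=4) a[fast]=5≠a[slow]=4 write a[3]=5 → slow++,fast++
(s=3,f=5) a[fast]=5=a[slow] dup → fast++
(s=3,f=6) a[fast]=6≠a[slow]=5 write a[4]=6 → slow++,fast++
(s=4,f=7) a[fast]=9≠a[slow]=6 write a[5]=9 → slow++,fast++
(s=5,f=8) a[fast]=9=a[slow] dup → fast++

slow=5, fast=9, prefix=[1, 4, 5, 6, 9]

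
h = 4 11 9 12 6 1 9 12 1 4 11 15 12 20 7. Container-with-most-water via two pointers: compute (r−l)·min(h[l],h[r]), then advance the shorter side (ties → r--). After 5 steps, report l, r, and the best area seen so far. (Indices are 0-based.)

l=4, r=13, best area=132

l=0 r=14: min(4,7)*14=56 best=56 *, l++
l=1 r=14: min(11,7)*13=91 best=91 *, r--
l=1 r=13: min(11,20)*12=132 best=132 *, l++
l=2 r=13: min(9,20)*11=99 best=132, l++
l=3 r=13: min(12,20)*10=120 best=132, l++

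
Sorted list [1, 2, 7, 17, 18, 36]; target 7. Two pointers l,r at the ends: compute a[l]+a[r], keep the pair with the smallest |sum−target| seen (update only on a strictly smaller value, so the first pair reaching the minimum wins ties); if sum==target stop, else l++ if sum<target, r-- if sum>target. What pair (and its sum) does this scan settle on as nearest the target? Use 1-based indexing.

[1,6] 1+36=37 d=30 * → r--
[1,5] 1+18=19 d=12 * → r--
[1,4] 1+17=18 d=11 * → r--
[1,3] 1+7=8 d=1 * → r--
[1,2] 1+2=3 d=4 → l++

pair (1, 7) with sum 8 (|Δ|=1)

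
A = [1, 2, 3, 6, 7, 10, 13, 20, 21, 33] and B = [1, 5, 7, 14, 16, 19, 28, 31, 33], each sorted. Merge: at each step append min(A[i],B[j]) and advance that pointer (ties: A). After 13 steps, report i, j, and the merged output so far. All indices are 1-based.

i=8, j=7, merged so far=[1, 1, 2, 3, 5, 6, 7, 7, 10, 13, 14, 16, 19]

i=1 j=1: A[i]=1<=B[j]=1 take 1, i++
i=2 j=1: A[i]=2>B[j]=1 take 1, j++
i=2 j=2: A[i]=2<=B[j]=5 take 2, i++
i=3 j=2: A[i]=3<=B[j]=5 take 3, i++
i=4 j=2: A[i]=6>B[j]=5 take 5, j++
i=4 j=3: A[i]=6<=B[j]=7 take 6, i++
i=5 j=3: A[i]=7<=B[j]=7 take 7, i++
i=6 j=3: A[i]=10>B[j]=7 take 7, j++
i=6 j=4: A[i]=10<=B[j]=14 take 10, i++
i=7 j=4: A[i]=13<=B[j]=14 take 13, i++
i=8 j=4: A[i]=20>B[j]=14 take 14, j++
i=8 j=5: A[i]=20>B[j]=16 take 16, j++
i=8 j=6: A[i]=20>B[j]=19 take 19, j++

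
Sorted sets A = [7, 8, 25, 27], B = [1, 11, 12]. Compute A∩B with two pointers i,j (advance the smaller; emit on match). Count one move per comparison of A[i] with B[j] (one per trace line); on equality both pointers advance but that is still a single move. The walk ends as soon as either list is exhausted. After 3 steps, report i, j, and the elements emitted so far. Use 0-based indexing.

i=2, j=1, emitted=[]

[i=0,j=0] 7>1 → j++
[i=0,j=1] 7<11 → i++
[i=1,j=1] 8<11 → i++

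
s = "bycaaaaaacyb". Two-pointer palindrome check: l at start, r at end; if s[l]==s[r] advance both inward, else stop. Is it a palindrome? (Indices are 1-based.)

[1,12] 'b'=='b' → l++,r--
[2,11] 'y'=='y' → l++,r--
[3,10] 'c'=='c' → l++,r--
[4,9] 'a'=='a' → l++,r--
[5,8] 'a'=='a' → l++,r--
[6,7] 'a'=='a' → l++,r--

palindrome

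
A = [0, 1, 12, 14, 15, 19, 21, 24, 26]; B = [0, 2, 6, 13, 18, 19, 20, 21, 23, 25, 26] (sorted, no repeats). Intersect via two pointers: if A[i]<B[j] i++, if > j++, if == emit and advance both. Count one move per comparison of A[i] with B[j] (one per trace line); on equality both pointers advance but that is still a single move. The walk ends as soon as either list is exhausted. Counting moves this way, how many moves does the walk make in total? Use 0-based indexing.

16 moves

[i=0,j=0] 0==0 emit → i++,j++
[i=1,j=1] 1<2 → i++
[i=2,j=1] 12>2 → j++
[i=2,j=2] 12>6 → j++
[i=2,j=3] 12<13 → i++
[i=3,j=3] 14>13 → j++
[i=3,j=4] 14<18 → i++
[i=4,j=4] 15<18 → i++
[i=5,j=4] 19>18 → j++
[i=5,j=5] 19==19 emit → i++,j++
[i=6,j=6] 21>20 → j++
[i=6,j=7] 21==21 emit → i++,j++
[i=7,j=8] 24>23 → j++
[i=7,j=9] 24<25 → i++
[i=8,j=9] 26>25 → j++
[i=8,j=10] 26==26 emit → i++,j++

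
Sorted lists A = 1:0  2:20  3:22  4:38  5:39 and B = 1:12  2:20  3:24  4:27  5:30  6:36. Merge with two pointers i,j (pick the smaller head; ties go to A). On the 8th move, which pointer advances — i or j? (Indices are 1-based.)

[i=1,j=1] A[i]=0<=B[j]=12 take 0 → i++
[i=2,j=1] A[i]=20>B[j]=12 take 12 → j++
[i=2,j=2] A[i]=20<=B[j]=20 take 20 → i++
[i=3,j=2] A[i]=22>B[j]=20 take 20 → j++
[i=3,j=3] A[i]=22<=B[j]=24 take 22 → i++
[i=4,j=3] A[i]=38>B[j]=24 take 24 → j++
[i=4,j=4] A[i]=38>B[j]=27 take 27 → j++
[i=4,j=5] A[i]=38>B[j]=30 take 30 → j++

j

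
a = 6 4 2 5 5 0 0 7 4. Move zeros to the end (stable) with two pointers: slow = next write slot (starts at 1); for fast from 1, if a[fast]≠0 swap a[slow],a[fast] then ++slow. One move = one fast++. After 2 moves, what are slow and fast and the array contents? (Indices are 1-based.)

slow=1 fast=1: a[fast]=6≠0 swap→a[1]=6, slow++,fast++
slow=2 fast=2: a[fast]=4≠0 swap→a[2]=4, slow++,fast++

slow=3, fast=3, a=[6, 4, 2, 5, 5, 0, 0, 7, 4]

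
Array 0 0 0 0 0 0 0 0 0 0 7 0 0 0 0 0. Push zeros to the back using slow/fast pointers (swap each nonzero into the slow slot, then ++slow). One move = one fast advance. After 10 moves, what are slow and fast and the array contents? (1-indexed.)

slow=1, fast=11, a=[0, 0, 0, 0, 0, 0, 0, 0, 0, 0, 7, 0, 0, 0, 0, 0]

slow=1 fast=1: a[fast]=0, fast++
slow=1 fast=2: a[fast]=0, fast++
slow=1 fast=3: a[fast]=0, fast++
slow=1 fast=4: a[fast]=0, fast++
slow=1 fast=5: a[fast]=0, fast++
slow=1 fast=6: a[fast]=0, fast++
slow=1 fast=7: a[fast]=0, fast++
slow=1 fast=8: a[fast]=0, fast++
slow=1 fast=9: a[fast]=0, fast++
slow=1 fast=10: a[fast]=0, fast++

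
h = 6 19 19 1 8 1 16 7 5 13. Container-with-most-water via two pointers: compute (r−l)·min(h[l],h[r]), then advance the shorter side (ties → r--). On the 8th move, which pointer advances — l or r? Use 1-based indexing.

[1,10] min(6,13)*9=54 best=54 * → l++
[2,10] min(19,13)*8=104 best=104 * → r--
[2,9] min(19,5)*7=35 best=104 → r--
[2,8] min(19,7)*6=42 best=104 → r--
[2,7] min(19,16)*5=80 best=104 → r--
[2,6] min(19,1)*4=4 best=104 → r--
[2,5] min(19,8)*3=24 best=104 → r--
[2,4] min(19,1)*2=2 best=104 → r--

r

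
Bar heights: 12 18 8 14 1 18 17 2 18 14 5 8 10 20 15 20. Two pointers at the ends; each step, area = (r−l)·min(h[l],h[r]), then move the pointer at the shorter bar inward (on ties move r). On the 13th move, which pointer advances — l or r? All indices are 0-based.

l

l=0 r=15: min(12,20)*15=180 best=180 *, l++
l=1 r=15: min(18,20)*14=252 best=252 *, l++
l=2 r=15: min(8,20)*13=104 best=252, l++
l=3 r=15: min(14,20)*12=168 best=252, l++
l=4 r=15: min(1,20)*11=11 best=252, l++
l=5 r=15: min(18,20)*10=180 best=252, l++
l=6 r=15: min(17,20)*9=153 best=252, l++
l=7 r=15: min(2,20)*8=16 best=252, l++
l=8 r=15: min(18,20)*7=126 best=252, l++
l=9 r=15: min(14,20)*6=84 best=252, l++
l=10 r=15: min(5,20)*5=25 best=252, l++
l=11 r=15: min(8,20)*4=32 best=252, l++
l=12 r=15: min(10,20)*3=30 best=252, l++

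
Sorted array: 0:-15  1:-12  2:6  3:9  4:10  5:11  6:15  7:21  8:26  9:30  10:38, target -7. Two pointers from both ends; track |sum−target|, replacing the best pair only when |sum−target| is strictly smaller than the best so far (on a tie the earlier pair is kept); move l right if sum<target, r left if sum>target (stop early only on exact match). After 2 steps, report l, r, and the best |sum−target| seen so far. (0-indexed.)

l=0, r=8, best |Δ|=22

[0,10] -15+38=23 d=30 * → r--
[0,9] -15+30=15 d=22 * → r--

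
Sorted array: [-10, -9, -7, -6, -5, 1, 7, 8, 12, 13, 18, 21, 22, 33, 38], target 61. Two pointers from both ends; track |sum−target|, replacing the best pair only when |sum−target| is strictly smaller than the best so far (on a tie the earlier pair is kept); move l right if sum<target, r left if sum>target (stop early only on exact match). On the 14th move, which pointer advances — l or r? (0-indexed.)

l=0 r=14: -10+38=28 d=33 *, l++
l=1 r=14: -9+38=29 d=32 *, l++
l=2 r=14: -7+38=31 d=30 *, l++
l=3 r=14: -6+38=32 d=29 *, l++
l=4 r=14: -5+38=33 d=28 *, l++
l=5 r=14: 1+38=39 d=22 *, l++
l=6 r=14: 7+38=45 d=16 *, l++
l=7 r=14: 8+38=46 d=15 *, l++
l=8 r=14: 12+38=50 d=11 *, l++
l=9 r=14: 13+38=51 d=10 *, l++
l=10 r=14: 18+38=56 d=5 *, l++
l=11 r=14: 21+38=59 d=2 *, l++
l=12 r=14: 22+38=60 d=1 *, l++
l=13 r=14: 33+38=71 d=10, r--

r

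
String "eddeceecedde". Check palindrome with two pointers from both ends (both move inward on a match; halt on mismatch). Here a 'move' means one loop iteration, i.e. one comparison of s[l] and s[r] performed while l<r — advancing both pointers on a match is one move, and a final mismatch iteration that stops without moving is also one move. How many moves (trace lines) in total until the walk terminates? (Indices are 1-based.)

6 moves

[1,12] 'e'=='e' → l++,r--
[2,11] 'd'=='d' → l++,r--
[3,10] 'd'=='d' → l++,r--
[4,9] 'e'=='e' → l++,r--
[5,8] 'c'=='c' → l++,r--
[6,7] 'e'=='e' → l++,r--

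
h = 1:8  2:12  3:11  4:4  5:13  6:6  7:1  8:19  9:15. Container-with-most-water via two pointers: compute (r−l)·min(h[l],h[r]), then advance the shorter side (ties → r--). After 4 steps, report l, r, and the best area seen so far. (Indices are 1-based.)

l=1 r=9: min(8,15)*8=64 best=64 *, l++
l=2 r=9: min(12,15)*7=84 best=84 *, l++
l=3 r=9: min(11,15)*6=66 best=84, l++
l=4 r=9: min(4,15)*5=20 best=84, l++

l=5, r=9, best area=84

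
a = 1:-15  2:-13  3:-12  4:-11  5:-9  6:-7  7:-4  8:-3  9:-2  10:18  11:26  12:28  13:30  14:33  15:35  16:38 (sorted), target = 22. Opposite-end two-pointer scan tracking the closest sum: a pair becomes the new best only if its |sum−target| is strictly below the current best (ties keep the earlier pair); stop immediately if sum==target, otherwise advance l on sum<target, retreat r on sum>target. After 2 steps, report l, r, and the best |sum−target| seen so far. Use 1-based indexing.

l=2, r=15, best |Δ|=1

[1,16] -15+38=23 d=1 * → r--
[1,15] -15+35=20 d=2 → l++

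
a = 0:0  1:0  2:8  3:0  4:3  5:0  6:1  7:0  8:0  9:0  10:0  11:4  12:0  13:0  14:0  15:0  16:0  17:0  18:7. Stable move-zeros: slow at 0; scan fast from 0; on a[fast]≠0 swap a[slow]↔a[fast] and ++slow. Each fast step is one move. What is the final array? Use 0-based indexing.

slow=0 fast=0: a[fast]=0, fast++
slow=0 fast=1: a[fast]=0, fast++
slow=0 fast=2: a[fast]=8≠0 swap→a[0]=8, slow++,fast++
slow=1 fast=3: a[fast]=0, fast++
slow=1 fast=4: a[fast]=3≠0 swap→a[1]=3, slow++,fast++
slow=2 fast=5: a[fast]=0, fast++
slow=2 fast=6: a[fast]=1≠0 swap→a[2]=1, slow++,fast++
slow=3 fast=7: a[fast]=0, fast++
slow=3 fast=8: a[fast]=0, fast++
slow=3 fast=9: a[fast]=0, fast++
slow=3 fast=10: a[fast]=0, fast++
slow=3 fast=11: a[fast]=4≠0 swap→a[3]=4, slow++,fast++
slow=4 fast=12: a[fast]=0, fast++
slow=4 fast=13: a[fast]=0, fast++
slow=4 fast=14: a[fast]=0, fast++
slow=4 fast=15: a[fast]=0, fast++
slow=4 fast=16: a[fast]=0, fast++
slow=4 fast=17: a[fast]=0, fast++
slow=4 fast=18: a[fast]=7≠0 swap→a[4]=7, slow++,fast++

[8, 3, 1, 4, 7, 0, 0, 0, 0, 0, 0, 0, 0, 0, 0, 0, 0, 0, 0]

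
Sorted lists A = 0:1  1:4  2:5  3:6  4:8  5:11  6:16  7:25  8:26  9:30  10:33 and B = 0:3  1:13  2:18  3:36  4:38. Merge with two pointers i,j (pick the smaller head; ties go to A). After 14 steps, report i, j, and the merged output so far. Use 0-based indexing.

i=11, j=3, merged so far=[1, 3, 4, 5, 6, 8, 11, 13, 16, 18, 25, 26, 30, 33]

i=0 j=0: A[i]=1<=B[j]=3 take 1, i++
i=1 j=0: A[i]=4>B[j]=3 take 3, j++
i=1 j=1: A[i]=4<=B[j]=13 take 4, i++
i=2 j=1: A[i]=5<=B[j]=13 take 5, i++
i=3 j=1: A[i]=6<=B[j]=13 take 6, i++
i=4 j=1: A[i]=8<=B[j]=13 take 8, i++
i=5 j=1: A[i]=11<=B[j]=13 take 11, i++
i=6 j=1: A[i]=16>B[j]=13 take 13, j++
i=6 j=2: A[i]=16<=B[j]=18 take 16, i++
i=7 j=2: A[i]=25>B[j]=18 take 18, j++
i=7 j=3: A[i]=25<=B[j]=36 take 25, i++
i=8 j=3: A[i]=26<=B[j]=36 take 26, i++
i=9 j=3: A[i]=30<=B[j]=36 take 30, i++
i=10 j=3: A[i]=33<=B[j]=36 take 33, i++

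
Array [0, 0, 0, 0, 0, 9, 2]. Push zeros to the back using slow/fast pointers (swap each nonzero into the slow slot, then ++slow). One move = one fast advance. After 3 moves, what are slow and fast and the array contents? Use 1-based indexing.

slow=1 fast=1: a[fast]=0, fast++
slow=1 fast=2: a[fast]=0, fast++
slow=1 fast=3: a[fast]=0, fast++

slow=1, fast=4, a=[0, 0, 0, 0, 0, 9, 2]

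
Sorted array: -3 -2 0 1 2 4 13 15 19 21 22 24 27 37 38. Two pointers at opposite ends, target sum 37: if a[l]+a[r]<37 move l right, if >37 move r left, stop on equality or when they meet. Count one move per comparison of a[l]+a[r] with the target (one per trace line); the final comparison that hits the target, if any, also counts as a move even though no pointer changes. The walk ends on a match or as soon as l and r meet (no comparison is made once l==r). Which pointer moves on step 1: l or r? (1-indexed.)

l=1 r=15: -3+38=35 <37, l++

l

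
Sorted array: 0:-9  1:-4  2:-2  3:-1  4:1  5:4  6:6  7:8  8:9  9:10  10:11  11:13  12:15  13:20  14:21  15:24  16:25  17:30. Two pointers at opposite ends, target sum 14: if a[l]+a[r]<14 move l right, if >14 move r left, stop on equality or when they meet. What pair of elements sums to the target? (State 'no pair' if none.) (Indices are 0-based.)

(-1, 15)

[0,17] -9+30=21 >14 → r--
[0,16] -9+25=16 >14 → r--
[0,15] -9+24=15 >14 → r--
[0,14] -9+21=12 <14 → l++
[1,14] -4+21=17 >14 → r--
[1,13] -4+20=16 >14 → r--
[1,12] -4+15=11 <14 → l++
[2,12] -2+15=13 <14 → l++
[3,12] -1+15=14 → found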